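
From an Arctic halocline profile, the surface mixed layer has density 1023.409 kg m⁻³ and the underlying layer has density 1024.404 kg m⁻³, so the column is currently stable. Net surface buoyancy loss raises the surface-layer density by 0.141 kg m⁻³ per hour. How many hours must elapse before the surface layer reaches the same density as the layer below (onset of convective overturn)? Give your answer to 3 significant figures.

7.06 hours

Density deficit of the surface layer: 1024.404 − 1023.409 = 0.995 kg m⁻³.
Required change = 0.995 / 0.141 = 7.06 hours.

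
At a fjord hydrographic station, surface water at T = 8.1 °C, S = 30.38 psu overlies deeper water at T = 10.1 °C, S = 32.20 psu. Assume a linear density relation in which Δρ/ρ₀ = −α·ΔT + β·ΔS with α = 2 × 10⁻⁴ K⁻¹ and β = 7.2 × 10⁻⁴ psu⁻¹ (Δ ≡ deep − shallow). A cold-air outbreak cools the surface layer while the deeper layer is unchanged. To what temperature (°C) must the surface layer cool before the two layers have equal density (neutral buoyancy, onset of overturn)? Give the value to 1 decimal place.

Neutral buoyancy requires Δρ = 0, i.e. −α(T_deep − T_surf′) + β(S_deep − S_surf) = 0.
T_surf′ = T_deep − (β/α)·ΔS = 10.1 − (7.2 × 10⁻⁴/2 × 10⁻⁴)·(+1.82) = 3.548 °C.
Cooling required: 8.1 − (3.548) = 4.552 °C.

3.5 °C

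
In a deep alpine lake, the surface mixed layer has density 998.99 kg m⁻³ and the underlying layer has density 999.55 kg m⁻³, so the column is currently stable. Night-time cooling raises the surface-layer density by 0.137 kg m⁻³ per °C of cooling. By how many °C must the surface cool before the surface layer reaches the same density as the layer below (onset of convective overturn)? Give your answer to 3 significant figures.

4.09 °C

Density deficit of the surface layer: 999.55 − 998.99 = 0.56 kg m⁻³.
Required change = 0.56 / 0.137 = 4.09 °C.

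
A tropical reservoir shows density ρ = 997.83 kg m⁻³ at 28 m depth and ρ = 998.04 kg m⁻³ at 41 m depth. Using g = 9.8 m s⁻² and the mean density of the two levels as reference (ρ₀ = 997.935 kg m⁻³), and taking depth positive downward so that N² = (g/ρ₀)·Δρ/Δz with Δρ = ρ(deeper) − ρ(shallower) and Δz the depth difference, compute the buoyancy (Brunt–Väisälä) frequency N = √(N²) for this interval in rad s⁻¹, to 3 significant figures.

Δρ = 998.04 − 997.83 = 0.21 kg m⁻³ over Δz = 41 − 28 = 13 m.
N² = (9.8/997.935) × (0.21/13) = 1.5864 × 10⁻⁴ s⁻².
N = √(1.5864 × 10⁻⁴) = 0.012595 rad s⁻¹ ≈ 0.0126 rad s⁻¹.
N² > 0, so the interval is statically stable.

0.0126 rad s⁻¹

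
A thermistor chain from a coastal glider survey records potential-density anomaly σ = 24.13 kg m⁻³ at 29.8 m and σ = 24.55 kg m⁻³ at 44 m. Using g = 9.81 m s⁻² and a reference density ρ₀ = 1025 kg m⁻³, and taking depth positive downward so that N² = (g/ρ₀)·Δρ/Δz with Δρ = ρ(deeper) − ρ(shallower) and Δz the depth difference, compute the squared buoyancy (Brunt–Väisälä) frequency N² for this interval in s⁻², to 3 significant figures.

Δρ = 1024.55 − 1024.13 = 0.42 kg m⁻³ over Δz = 44 − 29.8 = 14.2 m.
N² = (9.81/1025) × (0.42/14.2) = 2.8308 × 10⁻⁴ s⁻² ≈ 2.83 × 10⁻⁴ s⁻².

2.83 × 10⁻⁴ s⁻²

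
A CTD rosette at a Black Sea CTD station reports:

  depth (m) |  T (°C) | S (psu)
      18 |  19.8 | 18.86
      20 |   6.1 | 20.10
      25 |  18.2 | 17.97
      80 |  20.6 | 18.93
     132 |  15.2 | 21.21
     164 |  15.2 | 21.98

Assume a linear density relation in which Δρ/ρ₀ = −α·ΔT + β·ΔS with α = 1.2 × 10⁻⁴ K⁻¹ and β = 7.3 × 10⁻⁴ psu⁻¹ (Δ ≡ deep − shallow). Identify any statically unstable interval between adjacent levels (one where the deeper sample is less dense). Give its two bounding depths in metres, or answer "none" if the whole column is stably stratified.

Evaluate Δρ/ρ₀ = −αΔT + βΔS across each adjacent pair:
  18–20 m: −αΔT+βΔS = −(1.2 × 10⁻⁴)(-13.7)+(7.3 × 10⁻⁴)(+1.24) = 2.5 × 10⁻³ → stable
  20–25 m: −αΔT+βΔS = −(1.2 × 10⁻⁴)(+12.1)+(7.3 × 10⁻⁴)(-2.13) = -3.0 × 10⁻³ → UNSTABLE
  25–80 m: −αΔT+βΔS = −(1.2 × 10⁻⁴)(+2.4)+(7.3 × 10⁻⁴)(+0.96) = 4.1 × 10⁻⁴ → stable
  80–132 m: −αΔT+βΔS = −(1.2 × 10⁻⁴)(-5.4)+(7.3 × 10⁻⁴)(+2.28) = 2.3 × 10⁻³ → stable
  132–164 m: −αΔT+βΔS = −(1.2 × 10⁻⁴)(+0.0)+(7.3 × 10⁻⁴)(+0.77) = 5.6 × 10⁻⁴ → stable
The 20–25 m interval has Δρ < 0: lighter water underlies denser water.

20–25 m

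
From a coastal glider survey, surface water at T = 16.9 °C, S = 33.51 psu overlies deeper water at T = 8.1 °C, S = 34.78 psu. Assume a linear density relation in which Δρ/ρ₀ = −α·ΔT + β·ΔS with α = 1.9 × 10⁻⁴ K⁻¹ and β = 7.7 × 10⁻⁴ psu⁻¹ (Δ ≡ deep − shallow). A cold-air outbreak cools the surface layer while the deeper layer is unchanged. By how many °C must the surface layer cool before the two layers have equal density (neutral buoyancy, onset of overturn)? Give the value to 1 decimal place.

Neutral buoyancy requires Δρ = 0, i.e. −α(T_deep − T_surf′) + β(S_deep − S_surf) = 0.
T_surf′ = T_deep − (β/α)·ΔS = 8.1 − (7.7 × 10⁻⁴/1.9 × 10⁻⁴)·(+1.27) = 2.953 °C.
Cooling required: 16.9 − (2.953) = 13.947 °C.

13.9 °C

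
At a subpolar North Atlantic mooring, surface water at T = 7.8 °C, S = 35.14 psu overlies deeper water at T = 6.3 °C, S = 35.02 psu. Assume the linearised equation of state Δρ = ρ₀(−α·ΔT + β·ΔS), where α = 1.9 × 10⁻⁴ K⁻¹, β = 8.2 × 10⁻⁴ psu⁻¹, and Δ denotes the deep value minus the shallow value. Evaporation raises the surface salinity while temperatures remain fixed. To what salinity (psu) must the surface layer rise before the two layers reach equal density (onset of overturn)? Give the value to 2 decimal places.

Neutral buoyancy requires −α(T_deep − T_surf) + β(S_deep − S_surf′) = 0.
S_surf′ = S_deep − (α/β)·ΔT = 35.02 − (1.9 × 10⁻⁴/8.2 × 10⁻⁴)·(-1.5) = 35.3676 psu.
Increase required: 35.3676 − 35.14 = 0.2276 psu.

35.37 psu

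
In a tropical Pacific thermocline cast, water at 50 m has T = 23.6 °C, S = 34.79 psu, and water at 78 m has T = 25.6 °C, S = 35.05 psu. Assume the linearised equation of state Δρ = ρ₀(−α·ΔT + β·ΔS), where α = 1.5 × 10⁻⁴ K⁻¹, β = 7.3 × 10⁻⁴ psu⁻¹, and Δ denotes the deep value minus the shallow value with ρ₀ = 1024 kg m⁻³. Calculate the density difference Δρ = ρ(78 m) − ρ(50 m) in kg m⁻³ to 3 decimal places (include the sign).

-0.113 kg m⁻³

ΔT = +2.0 K, ΔS = +0.26 psu (deep − shallow).
Δρ/ρ₀ = −(1.5 × 10⁻⁴)(+2.0) + (7.3 × 10⁻⁴)(+0.26) = -1.102 × 10⁻⁴.
Δρ = 1024 × (-1.102 × 10⁻⁴) = -0.113 kg m⁻³.
Negative Δρ: lighter below, statically unstable.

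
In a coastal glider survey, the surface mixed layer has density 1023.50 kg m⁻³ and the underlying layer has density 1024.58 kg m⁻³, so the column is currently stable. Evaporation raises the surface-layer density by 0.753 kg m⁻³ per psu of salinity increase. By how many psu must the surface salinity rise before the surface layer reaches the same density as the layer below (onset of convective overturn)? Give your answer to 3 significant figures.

Density deficit of the surface layer: 1024.58 − 1023.50 = 1.08 kg m⁻³.
Required change = 1.08 / 0.753 = 1.43 psu.

1.43 psu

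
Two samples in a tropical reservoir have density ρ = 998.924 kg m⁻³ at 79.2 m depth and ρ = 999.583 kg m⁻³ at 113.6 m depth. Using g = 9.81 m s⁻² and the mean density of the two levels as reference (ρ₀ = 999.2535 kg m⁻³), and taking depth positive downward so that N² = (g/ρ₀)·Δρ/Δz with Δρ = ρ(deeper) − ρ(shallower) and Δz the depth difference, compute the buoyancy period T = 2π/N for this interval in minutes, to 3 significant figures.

Δρ = 999.583 − 998.924 = 0.659 kg m⁻³ over Δz = 113.6 − 79.2 = 34.4 m.
N² = (9.81/999.2535) × (0.659/34.4) = 1.8807 × 10⁻⁴ s⁻².
N = √(1.8807 × 10⁻⁴) = 0.013714 rad s⁻¹, so T = 2π/N = 458.16 s = 7.6360 min ≈ 7.64 min.

7.64 min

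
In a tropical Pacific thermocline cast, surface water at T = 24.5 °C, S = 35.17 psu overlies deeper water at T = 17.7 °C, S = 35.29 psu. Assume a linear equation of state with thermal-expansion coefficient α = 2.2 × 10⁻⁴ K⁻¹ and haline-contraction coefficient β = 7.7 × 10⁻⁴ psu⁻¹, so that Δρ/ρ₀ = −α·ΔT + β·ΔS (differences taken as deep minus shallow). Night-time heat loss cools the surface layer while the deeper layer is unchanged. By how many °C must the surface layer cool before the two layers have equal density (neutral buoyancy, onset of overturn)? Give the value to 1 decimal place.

Neutral buoyancy requires Δρ = 0, i.e. −α(T_deep − T_surf′) + β(S_deep − S_surf) = 0.
T_surf′ = T_deep − (β/α)·ΔS = 17.7 − (7.7 × 10⁻⁴/2.2 × 10⁻⁴)·(+0.12) = 17.280 °C.
Cooling required: 24.5 − (17.280) = 7.220 °C.

7.2 °C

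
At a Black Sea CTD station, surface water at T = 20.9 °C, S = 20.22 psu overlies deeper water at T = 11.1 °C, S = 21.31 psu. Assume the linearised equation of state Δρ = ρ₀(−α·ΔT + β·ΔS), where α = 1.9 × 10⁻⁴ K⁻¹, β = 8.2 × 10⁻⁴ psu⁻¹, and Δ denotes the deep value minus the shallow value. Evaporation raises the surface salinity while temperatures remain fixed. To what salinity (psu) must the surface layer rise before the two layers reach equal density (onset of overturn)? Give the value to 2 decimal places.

23.58 psu

Neutral buoyancy requires −α(T_deep − T_surf) + β(S_deep − S_surf′) = 0.
S_surf′ = S_deep − (α/β)·ΔT = 21.31 − (1.9 × 10⁻⁴/8.2 × 10⁻⁴)·(-9.8) = 23.5807 psu.
Increase required: 23.5807 − 20.22 = 3.3607 psu.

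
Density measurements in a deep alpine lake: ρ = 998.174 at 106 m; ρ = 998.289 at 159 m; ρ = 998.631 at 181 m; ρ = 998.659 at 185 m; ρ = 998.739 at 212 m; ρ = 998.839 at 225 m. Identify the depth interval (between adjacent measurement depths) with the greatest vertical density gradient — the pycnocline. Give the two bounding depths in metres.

159–181 m

Compute the density gradient over each adjacent pair:
  106–159 m: Δρ/Δz = 0.115/53 = 2.2 × 10⁻³ kg m⁻⁴
  159–181 m: Δρ/Δz = 0.342/22 = 0.016 kg m⁻⁴
  181–185 m: Δρ/Δz = 0.028/4 = 7.0 × 10⁻³ kg m⁻⁴
  185–212 m: Δρ/Δz = 0.080/27 = 3.0 × 10⁻³ kg m⁻⁴
  212–225 m: Δρ/Δz = 0.100/13 = 7.7 × 10⁻³ kg m⁻⁴
The largest gradient is in the 159–181 m interval — the pycnocline.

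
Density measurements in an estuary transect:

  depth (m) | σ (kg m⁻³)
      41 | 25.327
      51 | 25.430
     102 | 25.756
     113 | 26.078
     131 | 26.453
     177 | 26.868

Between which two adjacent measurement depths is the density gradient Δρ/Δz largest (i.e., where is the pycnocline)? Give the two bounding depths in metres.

Compute the density gradient over each adjacent pair:
  41–51 m: Δρ/Δz = 0.103/10 = 0.010 kg m⁻⁴
  51–102 m: Δρ/Δz = 0.326/51 = 6.4 × 10⁻³ kg m⁻⁴
  102–113 m: Δρ/Δz = 0.322/11 = 0.029 kg m⁻⁴
  113–131 m: Δρ/Δz = 0.375/18 = 0.021 kg m⁻⁴
  131–177 m: Δρ/Δz = 0.415/46 = 9.0 × 10⁻³ kg m⁻⁴
The largest gradient is in the 102–113 m interval — the pycnocline.

102–113 m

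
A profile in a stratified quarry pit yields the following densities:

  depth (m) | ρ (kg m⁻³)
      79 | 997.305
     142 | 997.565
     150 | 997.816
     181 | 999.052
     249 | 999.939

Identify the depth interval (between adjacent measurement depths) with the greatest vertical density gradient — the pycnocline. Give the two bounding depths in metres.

Compute the density gradient over each adjacent pair:
  79–142 m: Δρ/Δz = 0.260/63 = 4.1 × 10⁻³ kg m⁻⁴
  142–150 m: Δρ/Δz = 0.251/8 = 0.031 kg m⁻⁴
  150–181 m: Δρ/Δz = 1.236/31 = 0.040 kg m⁻⁴
  181–249 m: Δρ/Δz = 0.887/68 = 0.013 kg m⁻⁴
The largest gradient is in the 150–181 m interval — the pycnocline.

150–181 m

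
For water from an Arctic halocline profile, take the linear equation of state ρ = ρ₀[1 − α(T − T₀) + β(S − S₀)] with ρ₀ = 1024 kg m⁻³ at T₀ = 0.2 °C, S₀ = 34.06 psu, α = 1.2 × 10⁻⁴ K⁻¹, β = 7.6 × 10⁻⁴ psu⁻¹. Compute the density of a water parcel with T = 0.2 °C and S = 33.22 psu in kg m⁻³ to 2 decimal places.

T − T₀ = +0.0 K, S − S₀ = -0.84 psu.
Bracket = 1 − α·(+0.0) + β·(-0.84) = 1 + (-6.384 × 10⁻⁴) = 0.9993616.
ρ = 1024 × 0.9993616 = 1023.35 kg m⁻³.

1023.35 kg m⁻³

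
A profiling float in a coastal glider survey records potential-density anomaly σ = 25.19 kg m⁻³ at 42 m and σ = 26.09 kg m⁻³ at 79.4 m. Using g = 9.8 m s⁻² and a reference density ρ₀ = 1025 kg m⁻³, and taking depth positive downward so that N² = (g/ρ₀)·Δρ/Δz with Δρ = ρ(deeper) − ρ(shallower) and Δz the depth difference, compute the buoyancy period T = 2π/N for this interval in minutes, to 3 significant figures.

6.90 min

Δρ = 1026.09 − 1025.19 = 0.90 kg m⁻³ over Δz = 79.4 − 42 = 37.4 m.
N² = (9.8/1025) × (0.90/37.4) = 2.3008 × 10⁻⁴ s⁻².
N = √(2.3008 × 10⁻⁴) = 0.015168 rad s⁻¹, so T = 2π/N = 414.24 s = 6.9040 min ≈ 6.90 min.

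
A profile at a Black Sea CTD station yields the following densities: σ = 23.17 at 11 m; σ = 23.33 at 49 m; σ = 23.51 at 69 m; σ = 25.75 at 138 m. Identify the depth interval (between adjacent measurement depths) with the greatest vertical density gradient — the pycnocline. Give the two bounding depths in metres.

69–138 m

Compute the density gradient over each adjacent pair:
  11–49 m: Δρ/Δz = 0.16/38 = 4.2 × 10⁻³ kg m⁻⁴
  49–69 m: Δρ/Δz = 0.18/20 = 9.0 × 10⁻³ kg m⁻⁴
  69–138 m: Δρ/Δz = 2.24/69 = 0.032 kg m⁻⁴
The largest gradient is in the 69–138 m interval — the pycnocline.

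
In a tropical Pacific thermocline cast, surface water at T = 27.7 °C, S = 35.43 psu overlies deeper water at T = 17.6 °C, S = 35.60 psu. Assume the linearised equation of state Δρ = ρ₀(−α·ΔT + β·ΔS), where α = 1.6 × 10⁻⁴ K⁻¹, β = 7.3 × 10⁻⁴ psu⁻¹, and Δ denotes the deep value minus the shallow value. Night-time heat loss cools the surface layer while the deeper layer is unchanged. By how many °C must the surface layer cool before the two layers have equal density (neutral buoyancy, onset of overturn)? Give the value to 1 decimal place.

Neutral buoyancy requires Δρ = 0, i.e. −α(T_deep − T_surf′) + β(S_deep − S_surf) = 0.
T_surf′ = T_deep − (β/α)·ΔS = 17.6 − (7.3 × 10⁻⁴/1.6 × 10⁻⁴)·(+0.17) = 16.824 °C.
Cooling required: 27.7 − (16.824) = 10.876 °C.

10.9 °C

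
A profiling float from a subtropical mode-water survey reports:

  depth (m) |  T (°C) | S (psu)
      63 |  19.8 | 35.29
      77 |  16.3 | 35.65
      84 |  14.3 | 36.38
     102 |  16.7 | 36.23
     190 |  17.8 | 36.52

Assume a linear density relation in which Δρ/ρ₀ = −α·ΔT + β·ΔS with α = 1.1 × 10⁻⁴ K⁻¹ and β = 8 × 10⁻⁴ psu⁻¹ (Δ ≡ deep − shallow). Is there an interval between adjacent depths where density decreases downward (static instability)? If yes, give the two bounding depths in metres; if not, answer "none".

Evaluate Δρ/ρ₀ = −αΔT + βΔS across each adjacent pair:
  63–77 m: −αΔT+βΔS = −(1.1 × 10⁻⁴)(-3.5)+(8 × 10⁻⁴)(+0.36) = 6.7 × 10⁻⁴ → stable
  77–84 m: −αΔT+βΔS = −(1.1 × 10⁻⁴)(-2.0)+(8 × 10⁻⁴)(+0.73) = 8.0 × 10⁻⁴ → stable
  84–102 m: −αΔT+βΔS = −(1.1 × 10⁻⁴)(+2.4)+(8 × 10⁻⁴)(-0.15) = -3.8 × 10⁻⁴ → UNSTABLE
  102–190 m: −αΔT+βΔS = −(1.1 × 10⁻⁴)(+1.1)+(8 × 10⁻⁴)(+0.29) = 1.1 × 10⁻⁴ → stable
The 84–102 m interval has Δρ < 0: lighter water underlies denser water.

84–102 m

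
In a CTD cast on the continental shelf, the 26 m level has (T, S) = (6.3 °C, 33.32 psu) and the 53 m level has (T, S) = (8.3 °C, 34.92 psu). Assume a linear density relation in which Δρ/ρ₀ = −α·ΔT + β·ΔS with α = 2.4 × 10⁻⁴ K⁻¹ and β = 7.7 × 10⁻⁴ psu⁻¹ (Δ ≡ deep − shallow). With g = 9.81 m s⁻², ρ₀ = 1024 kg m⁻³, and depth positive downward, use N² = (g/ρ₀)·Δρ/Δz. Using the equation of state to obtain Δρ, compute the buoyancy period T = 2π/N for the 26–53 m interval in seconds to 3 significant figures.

ΔT = +2.0 K, ΔS = +1.60 psu (deep − shallow).
Δρ/ρ₀ = −αΔT + βΔS = -4.80 × 10⁻⁴ + 1.232 × 10⁻³ = 7.52 × 10⁻⁴, so Δρ ≈ 0.7700 kg m⁻³.
N² = (g/ρ₀)·Δρ/Δz = g·(Δρ/ρ₀)/Δz = 9.81 × 7.52 × 10⁻⁴ / 27 = 2.7323 × 10⁻⁴ s⁻².
N = √(2.7323 × 10⁻⁴) = 0.016530 rad s⁻¹ → T = 2π/N = 380.11 s ≈ 380 s.

380 s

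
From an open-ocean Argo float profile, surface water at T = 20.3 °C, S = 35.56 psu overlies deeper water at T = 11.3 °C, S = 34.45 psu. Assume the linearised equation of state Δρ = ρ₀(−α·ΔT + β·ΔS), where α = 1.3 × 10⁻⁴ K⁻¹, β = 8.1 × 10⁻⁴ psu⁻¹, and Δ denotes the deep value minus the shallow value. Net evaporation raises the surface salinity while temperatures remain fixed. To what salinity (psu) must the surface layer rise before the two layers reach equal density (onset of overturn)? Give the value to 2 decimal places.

35.89 psu

Neutral buoyancy requires −α(T_deep − T_surf) + β(S_deep − S_surf′) = 0.
S_surf′ = S_deep − (α/β)·ΔT = 34.45 − (1.3 × 10⁻⁴/8.1 × 10⁻⁴)·(-9.0) = 35.8944 psu.
Increase required: 35.8944 − 35.56 = 0.3344 psu.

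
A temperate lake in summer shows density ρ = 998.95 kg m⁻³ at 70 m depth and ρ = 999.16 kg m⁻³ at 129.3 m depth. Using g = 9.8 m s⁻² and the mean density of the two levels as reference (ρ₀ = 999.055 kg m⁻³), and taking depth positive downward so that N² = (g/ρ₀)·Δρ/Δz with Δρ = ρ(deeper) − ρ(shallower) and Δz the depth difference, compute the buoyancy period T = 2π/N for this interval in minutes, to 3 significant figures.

Δρ = 999.16 − 998.95 = 0.21 kg m⁻³ over Δz = 129.3 − 70 = 59.3 m.
N² = (9.8/999.055) × (0.21/59.3) = 3.4738 × 10⁻⁵ s⁻².
N = √(3.4738 × 10⁻⁵) = 5.8939 × 10⁻³ rad s⁻¹, so T = 2π/N = 1.0660 × 10³ s = 17.767 min ≈ 17.8 min.

17.8 min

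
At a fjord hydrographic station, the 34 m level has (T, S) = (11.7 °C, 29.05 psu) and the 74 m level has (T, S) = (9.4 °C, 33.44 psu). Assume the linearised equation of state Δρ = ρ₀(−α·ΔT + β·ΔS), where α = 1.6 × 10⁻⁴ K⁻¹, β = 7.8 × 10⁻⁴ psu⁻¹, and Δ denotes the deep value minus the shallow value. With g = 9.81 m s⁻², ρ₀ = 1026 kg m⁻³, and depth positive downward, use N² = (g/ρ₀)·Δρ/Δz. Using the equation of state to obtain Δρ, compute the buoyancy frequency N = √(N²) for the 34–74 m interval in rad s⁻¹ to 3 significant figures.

ΔT = -2.3 K, ΔS = +4.39 psu (deep − shallow).
Δρ/ρ₀ = −αΔT + βΔS = 3.68 × 10⁻⁴ + 3.4242 × 10⁻³ = 3.7922 × 10⁻³, so Δρ ≈ 3.891 kg m⁻³.
N² = (g/ρ₀)·Δρ/Δz = g·(Δρ/ρ₀)/Δz = 9.81 × 3.7922 × 10⁻³ / 40 = 9.3004 × 10⁻⁴ s⁻².
N = √(9.3004 × 10⁻⁴) = 0.030497 rad s⁻¹ ≈ 0.0305 rad s⁻¹.

0.0305 rad s⁻¹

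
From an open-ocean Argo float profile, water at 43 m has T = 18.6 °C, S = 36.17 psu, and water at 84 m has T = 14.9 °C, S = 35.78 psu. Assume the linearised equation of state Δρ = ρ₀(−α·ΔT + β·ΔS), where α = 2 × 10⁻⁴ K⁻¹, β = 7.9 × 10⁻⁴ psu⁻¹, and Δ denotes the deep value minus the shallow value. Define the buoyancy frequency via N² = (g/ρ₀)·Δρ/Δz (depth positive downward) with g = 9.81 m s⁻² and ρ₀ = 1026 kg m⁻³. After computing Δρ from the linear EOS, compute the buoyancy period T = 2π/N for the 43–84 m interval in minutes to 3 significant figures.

ΔT = -3.7 K, ΔS = -0.39 psu (deep − shallow).
Δρ/ρ₀ = −αΔT + βΔS = 7.40 × 10⁻⁴ − 3.081 × 10⁻⁴ = 4.319 × 10⁻⁴, so Δρ ≈ 0.4431 kg m⁻³.
N² = (g/ρ₀)·Δρ/Δz = g·(Δρ/ρ₀)/Δz = 9.81 × 4.319 × 10⁻⁴ / 41 = 1.0334 × 10⁻⁴ s⁻².
N = √(1.0334 × 10⁻⁴) = 0.010166 rad s⁻¹ → T = 2π/N = 618.06 s = 10.301 min ≈ 10.3 min.

10.3 min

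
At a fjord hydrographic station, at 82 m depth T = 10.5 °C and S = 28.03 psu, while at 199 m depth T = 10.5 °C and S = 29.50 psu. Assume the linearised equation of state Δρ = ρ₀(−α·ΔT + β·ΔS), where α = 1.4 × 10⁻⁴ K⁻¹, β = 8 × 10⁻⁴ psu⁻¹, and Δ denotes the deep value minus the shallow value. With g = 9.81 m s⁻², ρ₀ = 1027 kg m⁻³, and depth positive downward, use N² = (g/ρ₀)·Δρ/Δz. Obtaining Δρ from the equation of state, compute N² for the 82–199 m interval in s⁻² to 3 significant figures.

ΔT = +0.0 K, ΔS = +1.47 psu (deep − shallow).
Δρ/ρ₀ = −αΔT + βΔS = 0 + 1.176 × 10⁻³ = 1.176 × 10⁻³, so Δρ ≈ 1.208 kg m⁻³.
N² = (g/ρ₀)·Δρ/Δz = g·(Δρ/ρ₀)/Δz = 9.81 × 1.176 × 10⁻³ / 117 = 9.8603 × 10⁻⁵ s⁻² ≈ 9.86 × 10⁻⁵ s⁻².

9.86 × 10⁻⁵ s⁻²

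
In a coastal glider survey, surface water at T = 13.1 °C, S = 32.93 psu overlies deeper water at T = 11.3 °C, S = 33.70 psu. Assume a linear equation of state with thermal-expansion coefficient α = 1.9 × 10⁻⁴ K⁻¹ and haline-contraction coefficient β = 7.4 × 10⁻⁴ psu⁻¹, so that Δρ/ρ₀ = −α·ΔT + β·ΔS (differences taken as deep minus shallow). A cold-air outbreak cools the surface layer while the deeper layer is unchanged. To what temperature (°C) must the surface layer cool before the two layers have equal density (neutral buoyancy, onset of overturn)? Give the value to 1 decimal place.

8.3 °C

Neutral buoyancy requires Δρ = 0, i.e. −α(T_deep − T_surf′) + β(S_deep − S_surf) = 0.
T_surf′ = T_deep − (β/α)·ΔS = 11.3 − (7.4 × 10⁻⁴/1.9 × 10⁻⁴)·(+0.77) = 8.301 °C.
Cooling required: 13.1 − (8.301) = 4.799 °C.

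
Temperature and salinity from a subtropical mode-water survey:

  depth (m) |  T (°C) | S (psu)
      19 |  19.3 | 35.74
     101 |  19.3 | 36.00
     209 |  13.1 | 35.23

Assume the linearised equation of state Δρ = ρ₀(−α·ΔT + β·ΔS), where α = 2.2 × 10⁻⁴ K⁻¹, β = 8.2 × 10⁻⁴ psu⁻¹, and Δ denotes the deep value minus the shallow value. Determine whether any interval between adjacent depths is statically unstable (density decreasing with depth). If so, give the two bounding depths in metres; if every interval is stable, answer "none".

none

Evaluate Δρ/ρ₀ = −αΔT + βΔS across each adjacent pair:
  19–101 m: −αΔT+βΔS = −(2.2 × 10⁻⁴)(+0.0)+(8.2 × 10⁻⁴)(+0.26) = 2.1 × 10⁻⁴ → stable
  101–209 m: −αΔT+βΔS = −(2.2 × 10⁻⁴)(-6.2)+(8.2 × 10⁻⁴)(-0.77) = 7.3 × 10⁻⁴ → stable
Every interval has Δρ > 0: the column is stably stratified throughout.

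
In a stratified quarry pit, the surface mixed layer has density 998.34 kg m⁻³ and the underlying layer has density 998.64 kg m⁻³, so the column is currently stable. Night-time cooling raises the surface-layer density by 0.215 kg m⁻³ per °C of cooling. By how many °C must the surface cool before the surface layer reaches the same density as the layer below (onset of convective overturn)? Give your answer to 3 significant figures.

1.40 °C

Density deficit of the surface layer: 998.64 − 998.34 = 0.3 kg m⁻³.
Required change = 0.3 / 0.215 = 1.40 °C.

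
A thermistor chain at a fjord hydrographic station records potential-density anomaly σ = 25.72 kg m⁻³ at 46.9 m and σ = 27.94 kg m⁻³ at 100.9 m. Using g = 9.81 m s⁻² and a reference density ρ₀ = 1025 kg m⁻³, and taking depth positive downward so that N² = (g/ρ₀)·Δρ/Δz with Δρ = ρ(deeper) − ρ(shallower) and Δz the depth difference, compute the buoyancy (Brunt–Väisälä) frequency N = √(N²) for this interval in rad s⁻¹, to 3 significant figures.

Δρ = 1027.94 − 1025.72 = 2.22 kg m⁻³ over Δz = 100.9 − 46.9 = 54 m.
N² = (9.81/1025) × (2.22/54) = 3.9346 × 10⁻⁴ s⁻².
N = √(3.9346 × 10⁻⁴) = 0.019836 rad s⁻¹ ≈ 0.0198 rad s⁻¹.

0.0198 rad s⁻¹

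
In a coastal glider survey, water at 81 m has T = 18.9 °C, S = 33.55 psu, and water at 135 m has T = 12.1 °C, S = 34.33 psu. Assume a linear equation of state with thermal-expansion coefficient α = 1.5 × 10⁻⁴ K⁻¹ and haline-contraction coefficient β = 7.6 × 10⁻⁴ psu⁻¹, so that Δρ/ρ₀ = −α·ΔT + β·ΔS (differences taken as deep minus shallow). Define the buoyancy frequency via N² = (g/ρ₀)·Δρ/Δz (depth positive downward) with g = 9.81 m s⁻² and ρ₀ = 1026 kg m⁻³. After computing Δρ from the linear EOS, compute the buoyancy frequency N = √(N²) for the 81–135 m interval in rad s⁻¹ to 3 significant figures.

ΔT = -6.8 K, ΔS = +0.78 psu (deep − shallow).
Δρ/ρ₀ = −αΔT + βΔS = 1.02 × 10⁻³ + 5.928 × 10⁻⁴ = 1.6128 × 10⁻³, so Δρ ≈ 1.655 kg m⁻³.
N² = (g/ρ₀)·Δρ/Δz = g·(Δρ/ρ₀)/Δz = 9.81 × 1.6128 × 10⁻³ / 54 = 2.9299 × 10⁻⁴ s⁻².
N = √(2.9299 × 10⁻⁴) = 0.017117 rad s⁻¹ ≈ 0.0171 rad s⁻¹.

0.0171 rad s⁻¹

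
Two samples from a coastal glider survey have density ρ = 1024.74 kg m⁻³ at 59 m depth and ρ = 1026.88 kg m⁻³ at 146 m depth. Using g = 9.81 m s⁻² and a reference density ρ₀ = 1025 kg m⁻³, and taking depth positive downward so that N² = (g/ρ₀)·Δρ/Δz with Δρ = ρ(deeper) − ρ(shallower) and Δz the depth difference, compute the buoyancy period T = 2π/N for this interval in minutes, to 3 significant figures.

6.83 min

Δρ = 1026.88 − 1024.74 = 2.14 kg m⁻³ over Δz = 146 − 59 = 87 m.
N² = (9.81/1025) × (2.14/87) = 2.3542 × 10⁻⁴ s⁻².
N = √(2.3542 × 10⁻⁴) = 0.015343 rad s⁻¹, so T = 2π/N = 409.51 s = 6.8252 min ≈ 6.83 min.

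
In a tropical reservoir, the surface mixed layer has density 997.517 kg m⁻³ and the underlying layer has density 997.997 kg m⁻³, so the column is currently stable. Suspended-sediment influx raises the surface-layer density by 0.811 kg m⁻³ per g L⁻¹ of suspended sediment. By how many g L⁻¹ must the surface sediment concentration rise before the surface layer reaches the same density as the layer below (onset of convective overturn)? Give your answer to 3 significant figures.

0.592 g L⁻¹

Density deficit of the surface layer: 997.997 − 997.517 = 0.48 kg m⁻³.
Required change = 0.48 / 0.811 = 0.592 g L⁻¹.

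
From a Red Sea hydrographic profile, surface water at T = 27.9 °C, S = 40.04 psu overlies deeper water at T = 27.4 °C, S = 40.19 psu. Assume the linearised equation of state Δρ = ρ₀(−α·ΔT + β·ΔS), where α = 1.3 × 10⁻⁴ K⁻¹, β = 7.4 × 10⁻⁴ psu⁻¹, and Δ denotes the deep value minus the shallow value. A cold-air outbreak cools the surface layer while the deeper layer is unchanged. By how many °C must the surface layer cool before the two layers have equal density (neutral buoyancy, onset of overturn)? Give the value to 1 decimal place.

1.4 °C

Neutral buoyancy requires Δρ = 0, i.e. −α(T_deep − T_surf′) + β(S_deep − S_surf) = 0.
T_surf′ = T_deep − (β/α)·ΔS = 27.4 − (7.4 × 10⁻⁴/1.3 × 10⁻⁴)·(+0.15) = 26.546 °C.
Cooling required: 27.9 − (26.546) = 1.354 °C.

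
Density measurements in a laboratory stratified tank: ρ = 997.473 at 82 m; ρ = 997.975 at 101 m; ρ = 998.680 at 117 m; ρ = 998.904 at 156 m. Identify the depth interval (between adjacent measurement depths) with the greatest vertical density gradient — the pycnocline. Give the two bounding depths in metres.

Compute the density gradient over each adjacent pair:
  82–101 m: Δρ/Δz = 0.502/19 = 0.026 kg m⁻⁴
  101–117 m: Δρ/Δz = 0.705/16 = 0.044 kg m⁻⁴
  117–156 m: Δρ/Δz = 0.224/39 = 5.7 × 10⁻³ kg m⁻⁴
The largest gradient is in the 101–117 m interval — the pycnocline.

101–117 m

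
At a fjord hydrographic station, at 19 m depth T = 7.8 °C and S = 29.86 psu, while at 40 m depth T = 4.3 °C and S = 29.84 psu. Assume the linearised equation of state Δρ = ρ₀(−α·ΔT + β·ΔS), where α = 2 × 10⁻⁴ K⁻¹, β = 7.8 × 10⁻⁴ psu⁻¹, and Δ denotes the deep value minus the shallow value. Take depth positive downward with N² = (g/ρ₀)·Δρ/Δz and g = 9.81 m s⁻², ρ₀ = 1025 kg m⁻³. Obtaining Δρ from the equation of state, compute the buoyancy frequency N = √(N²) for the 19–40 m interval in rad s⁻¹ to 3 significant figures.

ΔT = -3.5 K, ΔS = -0.02 psu (deep − shallow).
Δρ/ρ₀ = −αΔT + βΔS = 7.00 × 10⁻⁴ − 1.56 × 10⁻⁵ = 6.844 × 10⁻⁴, so Δρ ≈ 0.7015 kg m⁻³.
N² = (g/ρ₀)·Δρ/Δz = g·(Δρ/ρ₀)/Δz = 9.81 × 6.844 × 10⁻⁴ / 21 = 3.1971 × 10⁻⁴ s⁻².
N = √(3.1971 × 10⁻⁴) = 0.017880 rad s⁻¹ ≈ 0.0179 rad s⁻¹.

0.0179 rad s⁻¹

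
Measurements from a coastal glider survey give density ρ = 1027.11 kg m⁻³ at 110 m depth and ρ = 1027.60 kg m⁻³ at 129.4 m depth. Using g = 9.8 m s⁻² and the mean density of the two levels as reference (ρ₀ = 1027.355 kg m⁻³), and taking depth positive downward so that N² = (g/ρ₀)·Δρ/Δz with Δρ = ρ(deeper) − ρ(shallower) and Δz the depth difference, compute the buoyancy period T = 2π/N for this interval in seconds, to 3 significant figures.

Δρ = 1027.60 − 1027.11 = 0.49 kg m⁻³ over Δz = 129.4 − 110 = 19.4 m.
N² = (9.8/1027.355) × (0.49/19.4) = 2.4093 × 10⁻⁴ s⁻².
N = √(2.4093 × 10⁻⁴) = 0.015522 rad s⁻¹, so T = 2π/N = 404.79 s ≈ 405 s.

405 s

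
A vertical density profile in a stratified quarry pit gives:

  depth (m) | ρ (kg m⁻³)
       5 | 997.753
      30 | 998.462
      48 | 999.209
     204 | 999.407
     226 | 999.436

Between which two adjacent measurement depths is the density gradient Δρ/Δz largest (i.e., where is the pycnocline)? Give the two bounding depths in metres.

Compute the density gradient over each adjacent pair:
  5–30 m: Δρ/Δz = 0.709/25 = 0.028 kg m⁻⁴
  30–48 m: Δρ/Δz = 0.747/18 = 0.042 kg m⁻⁴
  48–204 m: Δρ/Δz = 0.198/156 = 1.3 × 10⁻³ kg m⁻⁴
  204–226 m: Δρ/Δz = 0.029/22 = 1.3 × 10⁻³ kg m⁻⁴
The largest gradient is in the 30–48 m interval — the pycnocline.

30–48 m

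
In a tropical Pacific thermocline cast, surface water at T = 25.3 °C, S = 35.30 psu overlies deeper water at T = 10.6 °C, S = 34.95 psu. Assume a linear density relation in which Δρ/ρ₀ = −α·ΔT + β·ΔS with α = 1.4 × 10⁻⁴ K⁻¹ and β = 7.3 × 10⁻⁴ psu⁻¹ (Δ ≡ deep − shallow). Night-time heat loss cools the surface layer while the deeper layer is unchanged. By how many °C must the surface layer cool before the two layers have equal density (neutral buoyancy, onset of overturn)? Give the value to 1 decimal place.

Neutral buoyancy requires Δρ = 0, i.e. −α(T_deep − T_surf′) + β(S_deep − S_surf) = 0.
T_surf′ = T_deep − (β/α)·ΔS = 10.6 − (7.3 × 10⁻⁴/1.4 × 10⁻⁴)·(-0.35) = 12.425 °C.
Cooling required: 25.3 − (12.425) = 12.875 °C.

12.9 °C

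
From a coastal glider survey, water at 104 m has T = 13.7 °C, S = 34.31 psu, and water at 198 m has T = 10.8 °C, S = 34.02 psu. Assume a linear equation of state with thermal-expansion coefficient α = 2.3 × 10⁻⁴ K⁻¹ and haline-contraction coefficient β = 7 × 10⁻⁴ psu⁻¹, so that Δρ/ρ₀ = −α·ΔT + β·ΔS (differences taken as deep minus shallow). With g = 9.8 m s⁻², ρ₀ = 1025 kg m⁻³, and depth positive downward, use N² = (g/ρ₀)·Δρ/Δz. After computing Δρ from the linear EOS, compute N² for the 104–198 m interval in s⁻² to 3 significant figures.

4.84 × 10⁻⁵ s⁻²

ΔT = -2.9 K, ΔS = -0.29 psu (deep − shallow).
Δρ/ρ₀ = −αΔT + βΔS = 6.67 × 10⁻⁴ − 2.03 × 10⁻⁴ = 4.64 × 10⁻⁴, so Δρ ≈ 0.4756 kg m⁻³.
N² = (g/ρ₀)·Δρ/Δz = g·(Δρ/ρ₀)/Δz = 9.8 × 4.64 × 10⁻⁴ / 94 = 4.8374 × 10⁻⁵ s⁻² ≈ 4.84 × 10⁻⁵ s⁻².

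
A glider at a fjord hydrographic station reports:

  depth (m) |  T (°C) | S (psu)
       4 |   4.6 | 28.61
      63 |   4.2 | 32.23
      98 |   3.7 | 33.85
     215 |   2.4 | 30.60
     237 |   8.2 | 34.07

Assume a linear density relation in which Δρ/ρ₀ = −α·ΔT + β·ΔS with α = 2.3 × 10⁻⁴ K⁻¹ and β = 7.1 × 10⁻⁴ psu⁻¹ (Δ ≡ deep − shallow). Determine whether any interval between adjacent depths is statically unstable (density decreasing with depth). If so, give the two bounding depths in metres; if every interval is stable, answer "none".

Evaluate Δρ/ρ₀ = −αΔT + βΔS across each adjacent pair:
  4–63 m: −αΔT+βΔS = −(2.3 × 10⁻⁴)(-0.4)+(7.1 × 10⁻⁴)(+3.62) = 2.7 × 10⁻³ → stable
  63–98 m: −αΔT+βΔS = −(2.3 × 10⁻⁴)(-0.5)+(7.1 × 10⁻⁴)(+1.62) = 1.3 × 10⁻³ → stable
  98–215 m: −αΔT+βΔS = −(2.3 × 10⁻⁴)(-1.3)+(7.1 × 10⁻⁴)(-3.25) = -2.0 × 10⁻³ → UNSTABLE
  215–237 m: −αΔT+βΔS = −(2.3 × 10⁻⁴)(+5.8)+(7.1 × 10⁻⁴)(+3.47) = 1.1 × 10⁻³ → stable
The 98–215 m interval has Δρ < 0: lighter water underlies denser water.

98–215 m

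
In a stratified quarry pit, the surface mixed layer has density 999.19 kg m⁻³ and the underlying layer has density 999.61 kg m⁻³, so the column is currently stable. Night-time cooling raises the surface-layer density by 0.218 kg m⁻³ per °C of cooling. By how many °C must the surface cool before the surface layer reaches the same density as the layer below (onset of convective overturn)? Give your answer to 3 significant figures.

Density deficit of the surface layer: 999.61 − 999.19 = 0.42 kg m⁻³.
Required change = 0.42 / 0.218 = 1.93 °C.

1.93 °C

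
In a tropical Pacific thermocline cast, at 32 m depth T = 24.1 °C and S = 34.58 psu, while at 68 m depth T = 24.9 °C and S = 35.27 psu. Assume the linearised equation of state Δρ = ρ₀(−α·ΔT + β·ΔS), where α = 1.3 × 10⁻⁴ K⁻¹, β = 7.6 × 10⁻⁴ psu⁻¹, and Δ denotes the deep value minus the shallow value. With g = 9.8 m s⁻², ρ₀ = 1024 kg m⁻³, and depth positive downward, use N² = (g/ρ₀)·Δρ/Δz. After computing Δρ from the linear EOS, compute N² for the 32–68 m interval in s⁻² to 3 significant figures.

1.14 × 10⁻⁴ s⁻²

ΔT = +0.8 K, ΔS = +0.69 psu (deep − shallow).
Δρ/ρ₀ = −αΔT + βΔS = -1.04 × 10⁻⁴ + 5.244 × 10⁻⁴ = 4.204 × 10⁻⁴, so Δρ ≈ 0.4305 kg m⁻³.
N² = (g/ρ₀)·Δρ/Δz = g·(Δρ/ρ₀)/Δz = 9.8 × 4.204 × 10⁻⁴ / 36 = 1.1444 × 10⁻⁴ s⁻² ≈ 1.14 × 10⁻⁴ s⁻².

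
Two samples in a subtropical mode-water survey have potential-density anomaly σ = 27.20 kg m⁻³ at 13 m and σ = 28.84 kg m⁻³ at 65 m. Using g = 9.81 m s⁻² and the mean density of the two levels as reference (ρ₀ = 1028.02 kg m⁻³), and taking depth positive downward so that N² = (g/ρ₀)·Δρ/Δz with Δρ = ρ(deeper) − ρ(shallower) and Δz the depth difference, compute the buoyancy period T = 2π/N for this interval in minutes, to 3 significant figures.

Δρ = 1028.84 − 1027.20 = 1.64 kg m⁻³ over Δz = 65 − 13 = 52 m.
N² = (9.81/1028.02) × (1.64/52) = 3.0096 × 10⁻⁴ s⁻².
N = √(3.0096 × 10⁻⁴) = 0.017348 rad s⁻¹, so T = 2π/N = 362.18 s = 6.0363 min ≈ 6.04 min.

6.04 min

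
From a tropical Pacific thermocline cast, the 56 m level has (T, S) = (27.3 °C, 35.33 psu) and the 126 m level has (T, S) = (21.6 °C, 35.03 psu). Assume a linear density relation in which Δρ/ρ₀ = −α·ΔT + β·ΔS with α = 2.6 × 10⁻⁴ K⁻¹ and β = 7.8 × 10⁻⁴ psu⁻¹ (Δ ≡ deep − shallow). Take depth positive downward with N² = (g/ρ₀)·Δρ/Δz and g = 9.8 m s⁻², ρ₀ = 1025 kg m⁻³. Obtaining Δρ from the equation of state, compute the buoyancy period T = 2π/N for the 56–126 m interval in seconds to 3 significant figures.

475 s

ΔT = -5.7 K, ΔS = -0.30 psu (deep − shallow).
Δρ/ρ₀ = −αΔT + βΔS = 1.482 × 10⁻³ − 2.34 × 10⁻⁴ = 1.248 × 10⁻³, so Δρ ≈ 1.279 kg m⁻³.
N² = (g/ρ₀)·Δρ/Δz = g·(Δρ/ρ₀)/Δz = 9.8 × 1.248 × 10⁻³ / 70 = 1.7472 × 10⁻⁴ s⁻².
N = √(1.7472 × 10⁻⁴) = 0.013218 rad s⁻¹ → T = 2π/N = 475.35 s ≈ 475 s.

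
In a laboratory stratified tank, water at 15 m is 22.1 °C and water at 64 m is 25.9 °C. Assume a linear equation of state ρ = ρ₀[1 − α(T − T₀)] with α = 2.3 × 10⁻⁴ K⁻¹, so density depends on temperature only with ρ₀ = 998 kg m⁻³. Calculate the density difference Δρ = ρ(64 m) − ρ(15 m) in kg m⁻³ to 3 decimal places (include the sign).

ΔT = +3.8 K, Δρ/ρ₀ = −αΔT = -8.74 × 10⁻⁴.
Δρ = 998 × (-8.74 × 10⁻⁴) = -0.872 kg m⁻³.
Negative Δρ: lighter below, statically unstable.

-0.872 kg m⁻³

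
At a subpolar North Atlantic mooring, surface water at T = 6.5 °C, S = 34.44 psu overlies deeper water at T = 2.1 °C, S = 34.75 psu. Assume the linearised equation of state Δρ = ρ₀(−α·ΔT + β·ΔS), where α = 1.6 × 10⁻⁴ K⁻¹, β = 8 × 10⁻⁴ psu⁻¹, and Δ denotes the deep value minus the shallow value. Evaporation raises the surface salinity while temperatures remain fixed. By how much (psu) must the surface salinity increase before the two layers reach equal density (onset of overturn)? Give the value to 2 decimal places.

Neutral buoyancy requires −α(T_deep − T_surf) + β(S_deep − S_surf′) = 0.
S_surf′ = S_deep − (α/β)·ΔT = 34.75 − (1.6 × 10⁻⁴/8 × 10⁻⁴)·(-4.4) = 35.6300 psu.
Increase required: 35.6300 − 34.44 = 1.1900 psu.

1.19 psu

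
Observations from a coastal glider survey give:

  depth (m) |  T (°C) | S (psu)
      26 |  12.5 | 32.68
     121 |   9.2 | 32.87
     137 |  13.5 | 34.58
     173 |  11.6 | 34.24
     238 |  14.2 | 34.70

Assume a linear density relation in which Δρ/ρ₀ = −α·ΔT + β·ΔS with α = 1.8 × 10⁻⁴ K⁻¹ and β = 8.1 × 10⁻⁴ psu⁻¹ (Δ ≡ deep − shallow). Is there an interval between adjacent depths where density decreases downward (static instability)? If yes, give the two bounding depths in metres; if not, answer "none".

173–238 m

Evaluate Δρ/ρ₀ = −αΔT + βΔS across each adjacent pair:
  26–121 m: −αΔT+βΔS = −(1.8 × 10⁻⁴)(-3.3)+(8.1 × 10⁻⁴)(+0.19) = 7.5 × 10⁻⁴ → stable
  121–137 m: −αΔT+βΔS = −(1.8 × 10⁻⁴)(+4.3)+(8.1 × 10⁻⁴)(+1.71) = 6.1 × 10⁻⁴ → stable
  137–173 m: −αΔT+βΔS = −(1.8 × 10⁻⁴)(-1.9)+(8.1 × 10⁻⁴)(-0.34) = 6.7 × 10⁻⁵ → stable
  173–238 m: −αΔT+βΔS = −(1.8 × 10⁻⁴)(+2.6)+(8.1 × 10⁻⁴)(+0.46) = -9.5 × 10⁻⁵ → UNSTABLE
The 173–238 m interval has Δρ < 0: lighter water underlies denser water.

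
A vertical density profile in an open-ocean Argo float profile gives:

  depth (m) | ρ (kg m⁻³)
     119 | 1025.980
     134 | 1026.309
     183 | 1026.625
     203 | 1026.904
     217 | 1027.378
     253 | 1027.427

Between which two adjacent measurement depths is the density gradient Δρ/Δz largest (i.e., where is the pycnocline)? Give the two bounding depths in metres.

203–217 m

Compute the density gradient over each adjacent pair:
  119–134 m: Δρ/Δz = 0.329/15 = 0.022 kg m⁻⁴
  134–183 m: Δρ/Δz = 0.316/49 = 6.4 × 10⁻³ kg m⁻⁴
  183–203 m: Δρ/Δz = 0.279/20 = 0.014 kg m⁻⁴
  203–217 m: Δρ/Δz = 0.474/14 = 0.034 kg m⁻⁴
  217–253 m: Δρ/Δz = 0.049/36 = 1.4 × 10⁻³ kg m⁻⁴
The largest gradient is in the 203–217 m interval — the pycnocline.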